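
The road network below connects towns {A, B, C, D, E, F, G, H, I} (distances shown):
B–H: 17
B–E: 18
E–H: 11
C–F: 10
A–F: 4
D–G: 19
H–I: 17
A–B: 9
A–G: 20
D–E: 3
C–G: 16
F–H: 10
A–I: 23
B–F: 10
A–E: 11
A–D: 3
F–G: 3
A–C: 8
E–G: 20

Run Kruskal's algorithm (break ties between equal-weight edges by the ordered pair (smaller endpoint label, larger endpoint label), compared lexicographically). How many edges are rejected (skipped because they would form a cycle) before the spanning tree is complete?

6

Sort edges by weight, then run Kruskal:
A–D (3): add — endpoints in different components.
D–E (3): add — endpoints in different components.
F–G (3): add — endpoints in different components.
A–F (4): add — endpoints in different components.
A–C (8): add — endpoints in different components.
A–B (9): add — endpoints in different components.
B–F (10): skip — B and F already connected.
C–F (10): skip — C and F already connected.
F–H (10): add — endpoints in different components.
A–E (11): skip — A and E already connected.
E–H (11): skip — E and H already connected.
C–G (16): skip — C and G already connected.
B–H (17): skip — B and H already connected.
H–I (17): add — endpoints in different components.
Edges rejected before the tree was complete: 6.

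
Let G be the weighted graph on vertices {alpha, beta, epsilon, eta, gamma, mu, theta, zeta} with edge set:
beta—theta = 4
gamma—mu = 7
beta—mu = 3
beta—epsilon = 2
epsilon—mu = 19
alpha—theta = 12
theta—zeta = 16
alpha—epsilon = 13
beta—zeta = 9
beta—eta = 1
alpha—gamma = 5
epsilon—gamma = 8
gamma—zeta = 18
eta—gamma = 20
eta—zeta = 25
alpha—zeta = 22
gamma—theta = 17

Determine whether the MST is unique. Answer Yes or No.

Kruskal: consider edges lightest-first.
beta—eta (1): add — endpoints in different components.
beta—epsilon (2): add — endpoints in different components.
beta—mu (3): add — endpoints in different components.
beta—theta (4): add — endpoints in different components.
alpha—gamma (5): add — endpoints in different components.
gamma—mu (7): add — endpoints in different components.
epsilon—gamma (8): skip — epsilon and gamma already connected.
beta—zeta (9): add — endpoints in different components.
Every non-tree edge has weight strictly greater than the heaviest edge on the tree path between its endpoints, so the MST is unique.

Yes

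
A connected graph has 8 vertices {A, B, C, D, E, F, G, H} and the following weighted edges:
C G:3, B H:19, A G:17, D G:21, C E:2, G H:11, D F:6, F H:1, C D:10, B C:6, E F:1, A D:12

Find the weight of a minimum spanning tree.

Prim's algorithm from H:
Step 1: cheapest edge leaving the tree is F H (1); add F.
Step 2: cheapest edge leaving the tree is E F (1); add E.
Step 3: cheapest edge leaving the tree is C E (2); add C.
Step 4: cheapest edge leaving the tree is C G (3); add G.
Step 5: cheapest edge leaving the tree is B C (6); add B.
Step 6: cheapest edge leaving the tree is D F (6); add D.
Step 7: cheapest edge leaving the tree is A D (12); add A.
MST edges: F H, E F, C E, C G, B C, D F, A D; total weight 1+1+2+3+6+6+12 = 31.

31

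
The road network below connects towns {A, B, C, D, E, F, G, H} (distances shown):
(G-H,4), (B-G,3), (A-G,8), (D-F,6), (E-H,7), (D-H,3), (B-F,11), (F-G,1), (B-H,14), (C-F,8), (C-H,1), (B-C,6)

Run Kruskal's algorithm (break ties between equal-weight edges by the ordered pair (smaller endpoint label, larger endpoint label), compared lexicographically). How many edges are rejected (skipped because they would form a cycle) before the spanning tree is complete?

2

Kruskal: consider edges lightest-first.
C-H (1): add — endpoints in different components.
F-G (1): add — endpoints in different components.
B-G (3): add — endpoints in different components.
D-H (3): add — endpoints in different components.
G-H (4): add — endpoints in different components.
B-C (6): skip — B and C already connected.
D-F (6): skip — D and F already connected.
E-H (7): add — endpoints in different components.
A-G (8): add — endpoints in different components.
Edges rejected before the tree was complete: 2.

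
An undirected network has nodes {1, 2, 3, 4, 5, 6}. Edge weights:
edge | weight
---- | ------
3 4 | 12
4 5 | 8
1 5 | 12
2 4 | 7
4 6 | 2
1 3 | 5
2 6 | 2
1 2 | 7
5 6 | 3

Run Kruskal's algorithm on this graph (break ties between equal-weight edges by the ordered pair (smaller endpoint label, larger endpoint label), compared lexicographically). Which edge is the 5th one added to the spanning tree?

Kruskal's algorithm — process edges by increasing weight (ties by edge label):
2 6 (2): add — endpoints in different components.
4 6 (2): add — endpoints in different components.
5 6 (3): add — endpoints in different components.
1 3 (5): add — endpoints in different components.
1 2 (7): add — endpoints in different components.
The 5th edge added is 1 2.

1-2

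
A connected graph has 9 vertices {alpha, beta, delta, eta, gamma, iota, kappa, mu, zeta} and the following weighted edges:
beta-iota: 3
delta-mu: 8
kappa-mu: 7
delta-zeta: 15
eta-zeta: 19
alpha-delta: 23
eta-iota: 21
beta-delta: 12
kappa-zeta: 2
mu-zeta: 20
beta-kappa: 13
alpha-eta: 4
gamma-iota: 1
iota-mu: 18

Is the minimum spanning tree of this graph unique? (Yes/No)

Yes

Kruskal: consider edges lightest-first.
gamma-iota (1): add — endpoints in different components.
kappa-zeta (2): add — endpoints in different components.
beta-iota (3): add — endpoints in different components.
alpha-eta (4): add — endpoints in different components.
kappa-mu (7): add — endpoints in different components.
delta-mu (8): add — endpoints in different components.
beta-delta (12): add — endpoints in different components.
beta-kappa (13): skip — kappa and beta already connected.
delta-zeta (15): skip — zeta and delta already connected.
iota-mu (18): skip — iota and mu already connected.
eta-zeta (19): add — endpoints in different components.
Every non-tree edge has weight strictly greater than the heaviest edge on the tree path between its endpoints, so the MST is unique.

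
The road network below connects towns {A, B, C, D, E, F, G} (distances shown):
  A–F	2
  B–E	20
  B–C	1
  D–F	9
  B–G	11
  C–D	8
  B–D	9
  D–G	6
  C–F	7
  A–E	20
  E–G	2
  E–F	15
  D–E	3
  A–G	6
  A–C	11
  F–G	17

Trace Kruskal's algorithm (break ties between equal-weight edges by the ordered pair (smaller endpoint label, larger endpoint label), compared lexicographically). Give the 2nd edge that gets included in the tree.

Kruskal's algorithm — process edges by increasing weight (ties by edge label):
B–C (1): add — endpoints in different components.
A–F (2): add — endpoints in different components.
E–G (2): add — endpoints in different components.
D–E (3): add — endpoints in different components.
A–G (6): add — endpoints in different components.
D–G (6): skip — D and G already connected.
C–F (7): add — endpoints in different components.
The 2nd edge added is A–F.

A-F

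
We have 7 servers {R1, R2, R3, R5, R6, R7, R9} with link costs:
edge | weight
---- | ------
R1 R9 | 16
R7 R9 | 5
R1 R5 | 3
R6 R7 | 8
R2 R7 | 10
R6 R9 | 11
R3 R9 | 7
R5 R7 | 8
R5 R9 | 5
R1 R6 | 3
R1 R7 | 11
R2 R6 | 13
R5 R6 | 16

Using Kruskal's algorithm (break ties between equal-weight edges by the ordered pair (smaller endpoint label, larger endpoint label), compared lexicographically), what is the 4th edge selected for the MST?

Kruskal's algorithm — process edges by increasing weight (ties by edge label):
R1 R5 (3): add. Components now {R1,R5} {R2} {R7} {R9} {R3} {R6}
R1 R6 (3): add. Components now {R1,R5,R6} {R2} {R7} {R9} {R3}
R5 R9 (5): add. Components now {R1,R5,R6,R9} {R2} {R7} {R3}
R7 R9 (5): add. Components now {R1,R5,R6,R7,R9} {R2} {R3}
R3 R9 (7): add. Components now {R1,R3,R5,R6,R7,R9} {R2}
R5 R7 (8): skip — R5 and R7 already connected.
R6 R7 (8): skip — R7 and R6 already connected.
R2 R7 (10): add. Components now {R1,R2,R3,R5,R6,R7,R9}
The 4th edge added is R7 R9.

R7-R9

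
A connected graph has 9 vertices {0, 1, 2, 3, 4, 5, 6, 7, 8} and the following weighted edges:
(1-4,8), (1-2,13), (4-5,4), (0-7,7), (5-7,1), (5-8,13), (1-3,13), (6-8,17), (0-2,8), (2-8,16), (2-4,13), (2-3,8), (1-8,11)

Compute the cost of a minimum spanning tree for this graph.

Sort edges by weight, then run Kruskal:
5-7 (1): add — endpoints in different components.
4-5 (4): add — endpoints in different components.
0-7 (7): add — endpoints in different components.
0-2 (8): add — endpoints in different components.
1-4 (8): add — endpoints in different components.
2-3 (8): add — endpoints in different components.
1-8 (11): add — endpoints in different components.
1-2 (13): skip — 1 and 2 already connected.
1-3 (13): skip — 1 and 3 already connected.
2-4 (13): skip — 2 and 4 already connected.
5-8 (13): skip — 5 and 8 already connected.
2-8 (16): skip — 2 and 8 already connected.
6-8 (17): add — endpoints in different components.
MST edges: 5-7, 4-5, 0-7, 0-2, 1-4, 2-3, 1-8, 6-8; total weight 1+4+7+8+8+8+11+17 = 64.

64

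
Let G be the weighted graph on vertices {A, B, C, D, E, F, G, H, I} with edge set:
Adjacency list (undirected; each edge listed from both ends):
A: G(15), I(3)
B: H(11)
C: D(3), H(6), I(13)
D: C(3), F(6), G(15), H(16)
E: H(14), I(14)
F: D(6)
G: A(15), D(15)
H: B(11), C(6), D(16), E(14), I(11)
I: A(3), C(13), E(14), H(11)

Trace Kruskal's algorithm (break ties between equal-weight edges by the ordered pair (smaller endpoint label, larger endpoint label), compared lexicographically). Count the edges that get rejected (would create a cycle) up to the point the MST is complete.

Kruskal's algorithm — process edges by increasing weight (ties by edge label):
A–I (3): add — endpoints in different components.
C–D (3): add — endpoints in different components.
C–H (6): add — endpoints in different components.
D–F (6): add — endpoints in different components.
B–H (11): add — endpoints in different components.
H–I (11): add — endpoints in different components.
C–I (13): skip — C and I already connected.
E–H (14): add — endpoints in different components.
E–I (14): skip — E and I already connected.
A–G (15): add — endpoints in different components.
Edges rejected before the tree was complete: 2.

2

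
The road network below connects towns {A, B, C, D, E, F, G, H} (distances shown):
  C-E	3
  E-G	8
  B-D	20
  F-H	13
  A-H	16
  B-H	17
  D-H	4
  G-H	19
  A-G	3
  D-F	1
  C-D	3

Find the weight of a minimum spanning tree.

Prim's algorithm from D:
Step 1: cheapest edge leaving the tree is D-F (1); add F.
Step 2: cheapest edge leaving the tree is C-D (3); add C.
Step 3: cheapest edge leaving the tree is C-E (3); add E.
Step 4: cheapest edge leaving the tree is D-H (4); add H.
Step 5: cheapest edge leaving the tree is E-G (8); add G.
Step 6: cheapest edge leaving the tree is A-G (3); add A.
Step 7: cheapest edge leaving the tree is B-H (17); add B.
MST edges: D-F, C-D, C-E, D-H, E-G, A-G, B-H; total weight 1+3+3+4+8+3+17 = 39.

39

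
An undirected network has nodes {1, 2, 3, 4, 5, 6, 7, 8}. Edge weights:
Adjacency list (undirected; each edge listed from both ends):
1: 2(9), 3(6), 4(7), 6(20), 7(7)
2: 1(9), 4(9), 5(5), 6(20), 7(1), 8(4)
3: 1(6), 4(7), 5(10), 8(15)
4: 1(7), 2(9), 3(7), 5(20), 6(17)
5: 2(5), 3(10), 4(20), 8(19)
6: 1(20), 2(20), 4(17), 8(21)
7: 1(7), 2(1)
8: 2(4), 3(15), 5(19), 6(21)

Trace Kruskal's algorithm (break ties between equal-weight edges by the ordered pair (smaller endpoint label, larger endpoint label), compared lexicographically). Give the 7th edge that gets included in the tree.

4-6

Kruskal: consider edges lightest-first.
2-7 (1): add — endpoints in different components.
2-8 (4): add — endpoints in different components.
2-5 (5): add — endpoints in different components.
1-3 (6): add — endpoints in different components.
1-4 (7): add — endpoints in different components.
1-7 (7): add — endpoints in different components.
3-4 (7): skip — 3 and 4 already connected.
1-2 (9): skip — 1 and 2 already connected.
2-4 (9): skip — 2 and 4 already connected.
3-5 (10): skip — 3 and 5 already connected.
3-8 (15): skip — 3 and 8 already connected.
4-6 (17): add — endpoints in different components.
The 7th edge added is 4-6.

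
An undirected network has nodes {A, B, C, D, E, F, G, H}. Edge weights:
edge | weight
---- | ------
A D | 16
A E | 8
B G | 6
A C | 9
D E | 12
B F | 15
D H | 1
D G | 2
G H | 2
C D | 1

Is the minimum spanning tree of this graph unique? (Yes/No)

Sort edges by weight, then run Kruskal:
C D (1): add — endpoints in different components.
D H (1): add — endpoints in different components.
D G (2): add — endpoints in different components.
G H (2): skip — G and H already connected.
B G (6): add — endpoints in different components.
A E (8): add — endpoints in different components.
A C (9): add — endpoints in different components.
D E (12): skip — D and E already connected.
B F (15): add — endpoints in different components.
Non-tree edge G H has weight 2, equal to the heaviest edge on its tree cycle — swapping gives another MST of the same weight. Not unique.

No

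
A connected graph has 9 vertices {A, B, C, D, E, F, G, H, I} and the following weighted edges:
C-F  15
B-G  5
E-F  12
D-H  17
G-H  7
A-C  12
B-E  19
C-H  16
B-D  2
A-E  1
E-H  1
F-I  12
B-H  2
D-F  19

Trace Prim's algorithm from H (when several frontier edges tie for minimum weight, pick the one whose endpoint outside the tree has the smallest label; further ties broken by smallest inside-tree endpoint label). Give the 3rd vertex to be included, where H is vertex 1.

A

Prim, starting at H.
Step 1: frontier [E-H 1, B-H 2, G-H 7, C-H 16, D-H 17] → take E-H (1); add E.
Step 2: frontier [A-E 1, E-F 12, B-E 19, B-H 2, G-H 7, C-H 16, D-H 17] → take A-E (1); add A.
Step 3: frontier [A-C 12, E-F 12, B-E 19, B-H 2, G-H 7, C-H 16, D-H 17] → take B-H (2); add B.
Step 4: frontier [A-C 12, B-D 2, B-G 5, E-F 12, G-H 7, C-H 16, D-H 17] → take B-D (2); add D.
Step 5: frontier [A-C 12, B-G 5, D-F 19, E-F 12, G-H 7, C-H 16] → take B-G (5); add G.
Step 6: frontier [A-C 12, D-F 19, E-F 12, C-H 16] → take A-C (12); add C.
Step 7: frontier [C-F 15, D-F 19, E-F 12] → take E-F (12); add F.
Step 8: frontier [F-I 12] → take F-I (12); add I.
Vertex order: H, E, A, B, D, G, C, F, I. The 3rd vertex is A.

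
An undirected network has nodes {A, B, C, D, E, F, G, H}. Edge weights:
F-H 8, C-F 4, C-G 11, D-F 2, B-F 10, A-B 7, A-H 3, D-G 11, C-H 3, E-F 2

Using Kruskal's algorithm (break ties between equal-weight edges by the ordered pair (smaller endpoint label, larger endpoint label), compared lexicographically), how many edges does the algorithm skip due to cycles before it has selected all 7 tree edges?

Kruskal's algorithm — process edges by increasing weight (ties by edge label):
D-F (2): add — endpoints in different components.
E-F (2): add — endpoints in different components.
A-H (3): add — endpoints in different components.
C-H (3): add — endpoints in different components.
C-F (4): add — endpoints in different components.
A-B (7): add — endpoints in different components.
F-H (8): skip — F and H already connected.
B-F (10): skip — B and F already connected.
C-G (11): add — endpoints in different components.
Edges rejected before the tree was complete: 2.

2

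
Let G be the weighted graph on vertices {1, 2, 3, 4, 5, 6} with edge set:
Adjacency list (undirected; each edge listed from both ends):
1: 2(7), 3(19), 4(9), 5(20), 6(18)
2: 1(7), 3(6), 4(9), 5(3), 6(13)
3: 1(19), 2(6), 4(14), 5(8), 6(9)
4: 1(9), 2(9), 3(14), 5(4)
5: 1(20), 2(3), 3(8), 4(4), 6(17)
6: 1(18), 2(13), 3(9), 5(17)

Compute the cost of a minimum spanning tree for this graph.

29

Grow the tree from 1 using Prim:
Step 1: frontier [1-2 7, 1-4 9, 1-6 18, 1-3 19, 1-5 20] → take 1-2 (7); add 2.
Step 2: frontier [1-4 9, 1-6 18, 1-3 19, 1-5 20, 2-5 3, 2-3 6, 2-4 9, 2-6 13] → take 2-5 (3); add 5.
Step 3: frontier [1-4 9, 1-6 18, 1-3 19, 2-3 6, 2-4 9, 2-6 13, 4-5 4, 3-5 8, 5-6 17] → take 4-5 (4); add 4.
Step 4: frontier [1-6 18, 1-3 19, 2-3 6, 2-6 13, 3-4 14, 3-5 8, 5-6 17] → take 2-3 (6); add 3.
Step 5: frontier [1-6 18, 2-6 13, 3-6 9, 5-6 17] → take 3-6 (9); add 6.
MST edges: 1-2, 2-5, 4-5, 2-3, 3-6; total weight 7+3+4+6+9 = 29.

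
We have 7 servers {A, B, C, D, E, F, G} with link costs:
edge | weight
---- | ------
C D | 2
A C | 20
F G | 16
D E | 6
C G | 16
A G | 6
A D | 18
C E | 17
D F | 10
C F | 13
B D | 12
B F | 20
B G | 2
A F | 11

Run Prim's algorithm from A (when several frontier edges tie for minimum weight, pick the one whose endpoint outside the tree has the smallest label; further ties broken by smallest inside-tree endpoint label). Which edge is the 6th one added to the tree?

D-E

Prim, starting at A.
Step 1: cheapest edge leaving the tree is A G (6); add G.
Step 2: cheapest edge leaving the tree is B G (2); add B.
Step 3: cheapest edge leaving the tree is A F (11); add F.
Step 4: cheapest edge leaving the tree is D F (10); add D.
Step 5: cheapest edge leaving the tree is C D (2); add C.
Step 6: cheapest edge leaving the tree is D E (6); add E.
The 6th edge added is D E.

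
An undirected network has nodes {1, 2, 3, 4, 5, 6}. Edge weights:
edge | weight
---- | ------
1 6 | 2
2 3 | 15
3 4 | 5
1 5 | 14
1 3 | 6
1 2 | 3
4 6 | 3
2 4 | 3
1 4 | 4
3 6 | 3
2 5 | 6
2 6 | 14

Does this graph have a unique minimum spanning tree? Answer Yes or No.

No

Kruskal's algorithm — process edges by increasing weight (ties by edge label):
1 6 (2): add. Components now {1,6} {2} {3} {4} {5}
1 2 (3): add. Components now {1,2,6} {3} {4} {5}
2 4 (3): add. Components now {1,2,4,6} {3} {5}
3 6 (3): add. Components now {1,2,3,4,6} {5}
4 6 (3): skip — 4 and 6 already connected.
1 4 (4): skip — 1 and 4 already connected.
3 4 (5): skip — 3 and 4 already connected.
1 3 (6): skip — 1 and 3 already connected.
2 5 (6): add. Components now {1,2,3,4,5,6}
Non-tree edge 4 6 has weight 3, equal to the heaviest edge on its tree cycle — swapping gives another MST of the same weight. Not unique.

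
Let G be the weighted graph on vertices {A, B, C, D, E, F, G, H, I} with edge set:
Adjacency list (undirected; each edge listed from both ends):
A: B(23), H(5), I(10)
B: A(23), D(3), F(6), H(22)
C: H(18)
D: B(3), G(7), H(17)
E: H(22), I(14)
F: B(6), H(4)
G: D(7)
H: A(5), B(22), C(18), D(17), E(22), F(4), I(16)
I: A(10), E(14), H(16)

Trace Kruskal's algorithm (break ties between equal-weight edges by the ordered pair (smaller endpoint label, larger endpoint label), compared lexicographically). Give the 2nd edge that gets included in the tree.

Sort edges by weight, then run Kruskal:
B—D (3): add — endpoints in different components.
F—H (4): add — endpoints in different components.
A—H (5): add — endpoints in different components.
B—F (6): add — endpoints in different components.
D—G (7): add — endpoints in different components.
A—I (10): add — endpoints in different components.
E—I (14): add — endpoints in different components.
H—I (16): skip — H and I already connected.
D—H (17): skip — D and H already connected.
C—H (18): add — endpoints in different components.
The 2nd edge added is F—H.

F-H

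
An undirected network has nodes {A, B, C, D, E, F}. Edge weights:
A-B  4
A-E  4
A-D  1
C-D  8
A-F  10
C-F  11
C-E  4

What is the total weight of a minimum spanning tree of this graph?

23

Kruskal: consider edges lightest-first.
A-D (1): add — endpoints in different components.
A-B (4): add — endpoints in different components.
A-E (4): add — endpoints in different components.
C-E (4): add — endpoints in different components.
C-D (8): skip — C and D already connected.
A-F (10): add — endpoints in different components.
MST edges: A-D, A-B, A-E, C-E, A-F; total weight 1+4+4+4+10 = 23.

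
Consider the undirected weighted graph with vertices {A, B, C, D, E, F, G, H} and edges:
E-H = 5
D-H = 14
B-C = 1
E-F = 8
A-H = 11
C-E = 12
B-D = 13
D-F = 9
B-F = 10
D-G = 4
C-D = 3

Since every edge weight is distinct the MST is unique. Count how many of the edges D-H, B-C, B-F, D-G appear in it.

Kruskal: consider edges lightest-first.
B-C (1): add — endpoints in different components.
C-D (3): add — endpoints in different components.
D-G (4): add — endpoints in different components.
E-H (5): add — endpoints in different components.
E-F (8): add — endpoints in different components.
D-F (9): add — endpoints in different components.
B-F (10): skip — B and F already connected.
A-H (11): add — endpoints in different components.
MST edge set: {B-C, C-D, D-G, E-H, E-F, D-F, A-H}.
Of the listed edges, {B-C, D-G} are in the MST → 2.

2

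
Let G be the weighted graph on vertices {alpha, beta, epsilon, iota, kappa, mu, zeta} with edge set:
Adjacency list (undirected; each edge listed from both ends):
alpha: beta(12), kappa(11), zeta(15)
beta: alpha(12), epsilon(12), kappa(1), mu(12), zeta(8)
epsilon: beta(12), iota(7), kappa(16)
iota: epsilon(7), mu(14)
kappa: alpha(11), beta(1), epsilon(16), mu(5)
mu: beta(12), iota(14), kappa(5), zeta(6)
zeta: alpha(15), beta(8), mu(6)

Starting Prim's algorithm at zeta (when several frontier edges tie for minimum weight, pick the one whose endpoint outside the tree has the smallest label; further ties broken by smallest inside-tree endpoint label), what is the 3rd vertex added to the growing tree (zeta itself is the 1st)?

kappa

Grow the tree from zeta using Prim:
Step 1: frontier [mu—zeta 6, beta—zeta 8, alpha—zeta 15] → take mu—zeta (6); add mu.
Step 2: frontier [kappa—mu 5, beta—mu 12, iota—mu 14, beta—zeta 8, alpha—zeta 15] → take kappa—mu (5); add kappa.
Step 3: frontier [beta—kappa 1, alpha—kappa 11, epsilon—kappa 16, beta—mu 12, iota—mu 14, beta—zeta 8, alpha—zeta 15] → take beta—kappa (1); add beta.
Step 4: frontier [alpha—beta 12, beta—epsilon 12, alpha—kappa 11, epsilon—kappa 16, iota—mu 14, alpha—zeta 15] → take alpha—kappa (11); add alpha.
Step 5: frontier [beta—epsilon 12, epsilon—kappa 16, iota—mu 14] → take beta—epsilon (12); add epsilon.
Step 6: frontier [epsilon—iota 7, iota—mu 14] → take epsilon—iota (7); add iota.
Vertex order: zeta, mu, kappa, beta, alpha, epsilon, iota. The 3rd vertex is kappa.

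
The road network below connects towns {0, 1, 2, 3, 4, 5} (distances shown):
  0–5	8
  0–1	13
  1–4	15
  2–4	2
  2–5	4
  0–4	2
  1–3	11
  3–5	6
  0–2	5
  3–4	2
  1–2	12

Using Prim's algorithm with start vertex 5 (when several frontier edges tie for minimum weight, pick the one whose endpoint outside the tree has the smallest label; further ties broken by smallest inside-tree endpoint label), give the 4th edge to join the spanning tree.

Grow the tree from 5 using Prim:
Step 1: cheapest edge leaving the tree is 2–5 (4); add 2.
Step 2: cheapest edge leaving the tree is 2–4 (2); add 4.
Step 3: cheapest edge leaving the tree is 0–4 (2); add 0.
Step 4: cheapest edge leaving the tree is 3–4 (2); add 3.
Step 5: cheapest edge leaving the tree is 1–3 (11); add 1.
The 4th edge added is 3–4.

3-4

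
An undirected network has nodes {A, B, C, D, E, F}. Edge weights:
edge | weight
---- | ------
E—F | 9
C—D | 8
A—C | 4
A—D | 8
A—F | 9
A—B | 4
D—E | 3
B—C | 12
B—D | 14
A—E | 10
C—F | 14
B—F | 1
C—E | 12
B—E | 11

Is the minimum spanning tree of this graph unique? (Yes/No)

Kruskal's algorithm — process edges by increasing weight (ties by edge label):
B—F (1): add. Components now {A} {B,F} {C} {D} {E}
D—E (3): add. Components now {A} {B,F} {C} {D,E}
A—B (4): add. Components now {A,B,F} {C} {D,E}
A—C (4): add. Components now {A,B,C,F} {D,E}
A—D (8): add. Components now {A,B,C,D,E,F}
Non-tree edge C—D has weight 8, equal to the heaviest edge on its tree cycle — swapping gives another MST of the same weight. Not unique.

No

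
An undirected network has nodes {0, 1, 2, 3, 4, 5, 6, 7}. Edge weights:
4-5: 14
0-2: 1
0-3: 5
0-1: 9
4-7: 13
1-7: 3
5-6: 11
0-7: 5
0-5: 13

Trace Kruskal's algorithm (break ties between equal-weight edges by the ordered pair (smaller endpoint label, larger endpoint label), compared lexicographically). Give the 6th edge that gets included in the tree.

0-5

Kruskal: consider edges lightest-first.
0-2 (1): add — endpoints in different components.
1-7 (3): add — endpoints in different components.
0-3 (5): add — endpoints in different components.
0-7 (5): add — endpoints in different components.
0-1 (9): skip — 0 and 1 already connected.
5-6 (11): add — endpoints in different components.
0-5 (13): add — endpoints in different components.
4-7 (13): add — endpoints in different components.
The 6th edge added is 0-5.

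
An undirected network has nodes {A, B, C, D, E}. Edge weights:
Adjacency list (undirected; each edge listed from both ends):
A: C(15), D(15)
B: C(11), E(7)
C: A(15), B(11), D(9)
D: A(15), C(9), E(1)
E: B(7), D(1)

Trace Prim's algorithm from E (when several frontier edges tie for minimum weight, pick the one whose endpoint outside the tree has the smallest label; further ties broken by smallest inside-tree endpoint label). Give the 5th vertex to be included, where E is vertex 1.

Grow the tree from E using Prim:
Step 1: cheapest edge leaving the tree is D-E (1); add D.
Step 2: cheapest edge leaving the tree is B-E (7); add B.
Step 3: cheapest edge leaving the tree is C-D (9); add C.
Step 4: cheapest edge leaving the tree is A-C (15); add A.
Vertex order: E, D, B, C, A. The 5th vertex is A.

A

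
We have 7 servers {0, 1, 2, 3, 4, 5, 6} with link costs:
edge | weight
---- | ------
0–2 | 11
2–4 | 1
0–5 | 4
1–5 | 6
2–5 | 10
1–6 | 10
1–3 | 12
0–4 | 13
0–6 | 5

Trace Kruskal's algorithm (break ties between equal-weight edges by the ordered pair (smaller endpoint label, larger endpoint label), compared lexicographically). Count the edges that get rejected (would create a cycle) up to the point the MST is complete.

2

Kruskal's algorithm — process edges by increasing weight (ties by edge label):
2–4 (1): add — endpoints in different components.
0–5 (4): add — endpoints in different components.
0–6 (5): add — endpoints in different components.
1–5 (6): add — endpoints in different components.
1–6 (10): skip — 1 and 6 already connected.
2–5 (10): add — endpoints in different components.
0–2 (11): skip — 0 and 2 already connected.
1–3 (12): add — endpoints in different components.
Edges rejected before the tree was complete: 2.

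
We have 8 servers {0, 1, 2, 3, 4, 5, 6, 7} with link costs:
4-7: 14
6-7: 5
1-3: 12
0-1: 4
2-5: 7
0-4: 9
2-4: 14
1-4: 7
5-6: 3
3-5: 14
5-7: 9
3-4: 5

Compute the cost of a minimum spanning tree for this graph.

Grow the tree from 5 using Prim:
Step 1: cheapest edge leaving the tree is 5-6 (3); add 6.
Step 2: cheapest edge leaving the tree is 6-7 (5); add 7.
Step 3: cheapest edge leaving the tree is 2-5 (7); add 2.
Step 4: cheapest edge leaving the tree is 3-5 (14); add 3.
Step 5: cheapest edge leaving the tree is 3-4 (5); add 4.
Step 6: cheapest edge leaving the tree is 1-4 (7); add 1.
Step 7: cheapest edge leaving the tree is 0-1 (4); add 0.
MST edges: 5-6, 6-7, 2-5, 3-5, 3-4, 1-4, 0-1; total weight 3+5+7+14+5+7+4 = 45.

45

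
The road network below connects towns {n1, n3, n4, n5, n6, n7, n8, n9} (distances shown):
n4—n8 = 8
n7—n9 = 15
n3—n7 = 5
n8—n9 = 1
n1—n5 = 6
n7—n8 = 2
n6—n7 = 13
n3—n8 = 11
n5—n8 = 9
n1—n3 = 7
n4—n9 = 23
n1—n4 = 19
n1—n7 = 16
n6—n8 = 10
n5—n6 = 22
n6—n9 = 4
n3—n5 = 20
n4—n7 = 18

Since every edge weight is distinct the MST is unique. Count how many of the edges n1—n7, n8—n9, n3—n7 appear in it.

Sort edges by weight, then run Kruskal:
n8—n9 (1): add — endpoints in different components.
n7—n8 (2): add — endpoints in different components.
n6—n9 (4): add — endpoints in different components.
n3—n7 (5): add — endpoints in different components.
n1—n5 (6): add — endpoints in different components.
n1—n3 (7): add — endpoints in different components.
n4—n8 (8): add — endpoints in different components.
MST edge set: {n8—n9, n7—n8, n6—n9, n3—n7, n1—n5, n1—n3, n4—n8}.
Of the listed edges, {n8—n9, n3—n7} are in the MST → 2.

2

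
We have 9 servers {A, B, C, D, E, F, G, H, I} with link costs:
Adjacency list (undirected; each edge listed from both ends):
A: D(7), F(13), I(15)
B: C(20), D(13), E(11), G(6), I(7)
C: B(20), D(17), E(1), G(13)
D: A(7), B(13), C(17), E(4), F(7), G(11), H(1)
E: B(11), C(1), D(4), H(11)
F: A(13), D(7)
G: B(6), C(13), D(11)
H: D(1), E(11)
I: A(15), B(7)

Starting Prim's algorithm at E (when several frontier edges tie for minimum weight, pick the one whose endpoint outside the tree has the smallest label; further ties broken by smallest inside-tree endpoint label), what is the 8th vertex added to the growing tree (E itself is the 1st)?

Prim's algorithm from E:
Step 1: cheapest edge leaving the tree is C—E (1); add C.
Step 2: cheapest edge leaving the tree is D—E (4); add D.
Step 3: cheapest edge leaving the tree is D—H (1); add H.
Step 4: cheapest edge leaving the tree is A—D (7); add A.
Step 5: cheapest edge leaving the tree is D—F (7); add F.
Step 6: cheapest edge leaving the tree is B—E (11); add B.
Step 7: cheapest edge leaving the tree is B—G (6); add G.
Step 8: cheapest edge leaving the tree is B—I (7); add I.
Vertex order: E, C, D, H, A, F, B, G, I. The 8th vertex is G.

G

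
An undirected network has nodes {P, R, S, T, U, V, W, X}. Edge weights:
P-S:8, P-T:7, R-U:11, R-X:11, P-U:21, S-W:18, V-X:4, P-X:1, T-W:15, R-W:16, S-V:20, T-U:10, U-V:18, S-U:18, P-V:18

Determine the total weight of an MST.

Kruskal: consider edges lightest-first.
P-X (1): add — endpoints in different components.
V-X (4): add — endpoints in different components.
P-T (7): add — endpoints in different components.
P-S (8): add — endpoints in different components.
T-U (10): add — endpoints in different components.
R-U (11): add — endpoints in different components.
R-X (11): skip — X and R already connected.
T-W (15): add — endpoints in different components.
MST edges: P-X, V-X, P-T, P-S, T-U, R-U, T-W; total weight 1+4+7+8+10+11+15 = 56.

56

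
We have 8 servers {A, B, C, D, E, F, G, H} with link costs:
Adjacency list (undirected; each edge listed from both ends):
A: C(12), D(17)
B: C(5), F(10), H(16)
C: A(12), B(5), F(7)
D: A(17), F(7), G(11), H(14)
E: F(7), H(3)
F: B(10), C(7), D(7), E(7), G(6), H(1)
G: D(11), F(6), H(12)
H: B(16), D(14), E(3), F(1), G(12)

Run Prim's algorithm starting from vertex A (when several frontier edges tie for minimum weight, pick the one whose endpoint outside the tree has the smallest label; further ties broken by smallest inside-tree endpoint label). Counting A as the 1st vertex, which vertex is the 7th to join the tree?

Prim, starting at A.
Step 1: cheapest edge leaving the tree is A-C (12); add C.
Step 2: cheapest edge leaving the tree is B-C (5); add B.
Step 3: cheapest edge leaving the tree is C-F (7); add F.
Step 4: cheapest edge leaving the tree is F-H (1); add H.
Step 5: cheapest edge leaving the tree is E-H (3); add E.
Step 6: cheapest edge leaving the tree is F-G (6); add G.
Step 7: cheapest edge leaving the tree is D-F (7); add D.
Vertex order: A, C, B, F, H, E, G, D. The 7th vertex is G.

G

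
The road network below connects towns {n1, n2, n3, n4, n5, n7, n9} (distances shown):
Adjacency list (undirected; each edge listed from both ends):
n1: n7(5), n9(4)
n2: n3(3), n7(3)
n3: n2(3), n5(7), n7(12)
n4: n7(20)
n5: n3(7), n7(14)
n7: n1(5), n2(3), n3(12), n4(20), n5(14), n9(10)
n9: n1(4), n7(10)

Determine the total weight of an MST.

42

Sort edges by weight, then run Kruskal:
n2—n3 (3): add. Components now {n2,n3} {n4} {n7} {n5} {n1} {n9}
n2—n7 (3): add. Components now {n2,n3,n7} {n4} {n5} {n1} {n9}
n1—n9 (4): add. Components now {n2,n3,n7} {n4} {n5} {n1,n9}
n1—n7 (5): add. Components now {n1,n2,n3,n7,n9} {n4} {n5}
n3—n5 (7): add. Components now {n1,n2,n3,n5,n7,n9} {n4}
n7—n9 (10): skip — n7 and n9 already connected.
n3—n7 (12): skip — n3 and n7 already connected.
n5—n7 (14): skip — n7 and n5 already connected.
n4—n7 (20): add. Components now {n1,n2,n3,n4,n5,n7,n9}
MST edges: n2—n3, n2—n7, n1—n9, n1—n7, n3—n5, n4—n7; total weight 3+3+4+5+7+20 = 42.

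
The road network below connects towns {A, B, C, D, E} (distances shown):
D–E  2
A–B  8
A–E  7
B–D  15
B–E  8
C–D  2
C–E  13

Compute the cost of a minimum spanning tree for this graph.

Prim, starting at A.
Step 1: frontier [A–E 7, A–B 8] → take A–E (7); add E.
Step 2: frontier [A–B 8, D–E 2, B–E 8, C–E 13] → take D–E (2); add D.
Step 3: frontier [A–B 8, C–D 2, B–D 15, B–E 8, C–E 13] → take C–D (2); add C.
Step 4: frontier [A–B 8, B–D 15, B–E 8] → take A–B (8); add B.
MST edges: A–E, D–E, C–D, A–B; total weight 7+2+2+8 = 19.

19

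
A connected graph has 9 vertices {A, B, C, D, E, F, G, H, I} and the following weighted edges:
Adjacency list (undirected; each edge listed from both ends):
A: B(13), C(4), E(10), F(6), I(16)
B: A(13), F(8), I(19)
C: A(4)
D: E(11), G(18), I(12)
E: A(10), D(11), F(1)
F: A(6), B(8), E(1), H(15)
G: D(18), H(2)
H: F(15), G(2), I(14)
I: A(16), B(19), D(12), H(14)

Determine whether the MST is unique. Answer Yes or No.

Kruskal: consider edges lightest-first.
E-F (1): add — endpoints in different components.
G-H (2): add — endpoints in different components.
A-C (4): add — endpoints in different components.
A-F (6): add — endpoints in different components.
B-F (8): add — endpoints in different components.
A-E (10): skip — A and E already connected.
D-E (11): add — endpoints in different components.
D-I (12): add — endpoints in different components.
A-B (13): skip — A and B already connected.
H-I (14): add — endpoints in different components.
Every non-tree edge has weight strictly greater than the heaviest edge on the tree path between its endpoints, so the MST is unique.

Yes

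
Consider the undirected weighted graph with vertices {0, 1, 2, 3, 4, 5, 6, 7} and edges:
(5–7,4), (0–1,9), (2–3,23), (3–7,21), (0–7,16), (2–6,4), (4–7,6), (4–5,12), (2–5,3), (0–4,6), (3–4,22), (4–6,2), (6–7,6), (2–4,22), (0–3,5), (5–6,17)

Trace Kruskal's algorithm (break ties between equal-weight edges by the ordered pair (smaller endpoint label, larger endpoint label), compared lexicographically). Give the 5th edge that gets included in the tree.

0-3

Sort edges by weight, then run Kruskal:
4–6 (2): add — endpoints in different components.
2–5 (3): add — endpoints in different components.
2–6 (4): add — endpoints in different components.
5–7 (4): add — endpoints in different components.
0–3 (5): add — endpoints in different components.
0–4 (6): add — endpoints in different components.
4–7 (6): skip — 4 and 7 already connected.
6–7 (6): skip — 6 and 7 already connected.
0–1 (9): add — endpoints in different components.
The 5th edge added is 0–3.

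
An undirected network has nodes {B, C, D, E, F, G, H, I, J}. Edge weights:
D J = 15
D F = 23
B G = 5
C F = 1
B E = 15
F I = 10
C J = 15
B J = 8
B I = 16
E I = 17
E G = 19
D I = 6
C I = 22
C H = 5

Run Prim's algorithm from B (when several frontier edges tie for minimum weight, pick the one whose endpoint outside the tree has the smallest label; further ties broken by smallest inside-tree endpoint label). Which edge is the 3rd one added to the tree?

Grow the tree from B using Prim:
Step 1: cheapest edge leaving the tree is B G (5); add G.
Step 2: cheapest edge leaving the tree is B J (8); add J.
Step 3: cheapest edge leaving the tree is C J (15); add C.
Step 4: cheapest edge leaving the tree is C F (1); add F.
Step 5: cheapest edge leaving the tree is C H (5); add H.
Step 6: cheapest edge leaving the tree is F I (10); add I.
Step 7: cheapest edge leaving the tree is D I (6); add D.
Step 8: cheapest edge leaving the tree is B E (15); add E.
The 3rd edge added is C J.

C-J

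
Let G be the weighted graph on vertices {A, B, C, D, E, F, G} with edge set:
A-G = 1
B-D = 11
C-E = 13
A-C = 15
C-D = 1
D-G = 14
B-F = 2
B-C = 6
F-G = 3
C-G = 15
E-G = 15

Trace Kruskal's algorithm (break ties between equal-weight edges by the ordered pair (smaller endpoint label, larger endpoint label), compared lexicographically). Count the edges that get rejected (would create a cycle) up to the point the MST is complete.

Kruskal: consider edges lightest-first.
A-G (1): add — endpoints in different components.
C-D (1): add — endpoints in different components.
B-F (2): add — endpoints in different components.
F-G (3): add — endpoints in different components.
B-C (6): add — endpoints in different components.
B-D (11): skip — B and D already connected.
C-E (13): add — endpoints in different components.
Edges rejected before the tree was complete: 1.

1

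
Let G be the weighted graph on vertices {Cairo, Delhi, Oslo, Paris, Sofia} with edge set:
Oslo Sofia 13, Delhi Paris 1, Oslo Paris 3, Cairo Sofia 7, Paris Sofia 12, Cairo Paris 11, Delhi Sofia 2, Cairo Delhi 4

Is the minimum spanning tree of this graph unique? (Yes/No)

Kruskal: consider edges lightest-first.
Delhi Paris (1): add. Components now {Sofia} {Oslo} {Delhi,Paris} {Cairo}
Delhi Sofia (2): add. Components now {Delhi,Paris,Sofia} {Oslo} {Cairo}
Oslo Paris (3): add. Components now {Delhi,Oslo,Paris,Sofia} {Cairo}
Cairo Delhi (4): add. Components now {Cairo,Delhi,Oslo,Paris,Sofia}
Every non-tree edge has weight strictly greater than the heaviest edge on the tree path between its endpoints, so the MST is unique.

Yes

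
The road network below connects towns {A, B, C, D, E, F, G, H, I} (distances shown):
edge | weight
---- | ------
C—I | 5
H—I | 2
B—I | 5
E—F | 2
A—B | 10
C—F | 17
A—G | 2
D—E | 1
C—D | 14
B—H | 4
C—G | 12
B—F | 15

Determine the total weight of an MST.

Kruskal: consider edges lightest-first.
D—E (1): add — endpoints in different components.
A—G (2): add — endpoints in different components.
E—F (2): add — endpoints in different components.
H—I (2): add — endpoints in different components.
B—H (4): add — endpoints in different components.
B—I (5): skip — B and I already connected.
C—I (5): add — endpoints in different components.
A—B (10): add — endpoints in different components.
C—G (12): skip — C and G already connected.
C—D (14): add — endpoints in different components.
MST edges: D—E, A—G, E—F, H—I, B—H, C—I, A—B, C—D; total weight 1+2+2+2+4+5+10+14 = 40.

40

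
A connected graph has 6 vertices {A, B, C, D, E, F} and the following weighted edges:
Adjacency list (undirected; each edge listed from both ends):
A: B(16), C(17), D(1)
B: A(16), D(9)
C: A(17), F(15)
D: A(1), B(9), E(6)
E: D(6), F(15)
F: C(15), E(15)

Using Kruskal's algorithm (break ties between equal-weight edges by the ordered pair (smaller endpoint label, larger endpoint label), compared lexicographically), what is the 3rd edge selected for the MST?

B-D

Kruskal: consider edges lightest-first.
A–D (1): add — endpoints in different components.
D–E (6): add — endpoints in different components.
B–D (9): add — endpoints in different components.
C–F (15): add — endpoints in different components.
E–F (15): add — endpoints in different components.
The 3rd edge added is B–D.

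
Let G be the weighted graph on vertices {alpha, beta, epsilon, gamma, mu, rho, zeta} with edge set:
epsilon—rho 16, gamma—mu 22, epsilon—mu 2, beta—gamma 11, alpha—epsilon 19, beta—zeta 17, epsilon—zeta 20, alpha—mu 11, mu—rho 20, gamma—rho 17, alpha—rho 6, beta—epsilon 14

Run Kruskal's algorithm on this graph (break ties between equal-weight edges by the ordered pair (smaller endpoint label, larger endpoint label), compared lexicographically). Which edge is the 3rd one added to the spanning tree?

alpha-mu

Kruskal's algorithm — process edges by increasing weight (ties by edge label):
epsilon—mu (2): add. Components now {alpha} {epsilon,mu} {beta} {gamma} {zeta} {rho}
alpha—rho (6): add. Components now {alpha,rho} {epsilon,mu} {beta} {gamma} {zeta}
alpha—mu (11): add. Components now {alpha,epsilon,mu,rho} {beta} {gamma} {zeta}
beta—gamma (11): add. Components now {alpha,epsilon,mu,rho} {beta,gamma} {zeta}
beta—epsilon (14): add. Components now {alpha,beta,epsilon,gamma,mu,rho} {zeta}
epsilon—rho (16): skip — epsilon and rho already connected.
beta—zeta (17): add. Components now {alpha,beta,epsilon,gamma,mu,rho,zeta}
The 3rd edge added is alpha—mu.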